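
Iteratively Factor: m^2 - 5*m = (m)*(m - 5)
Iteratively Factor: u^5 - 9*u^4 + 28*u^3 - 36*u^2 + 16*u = (u - 2)*(u^4 - 7*u^3 + 14*u^2 - 8*u) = (u - 4)*(u - 2)*(u^3 - 3*u^2 + 2*u) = (u - 4)*(u - 2)^2*(u^2 - u) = (u - 4)*(u - 2)^2*(u - 1)*(u)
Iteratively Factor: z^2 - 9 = (z - 3)*(z + 3)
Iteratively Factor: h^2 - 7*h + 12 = (h - 3)*(h - 4)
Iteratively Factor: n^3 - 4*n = (n - 2)*(n^2 + 2*n) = n*(n - 2)*(n + 2)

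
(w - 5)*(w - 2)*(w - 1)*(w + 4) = w^4 - 4*w^3 - 15*w^2 + 58*w - 40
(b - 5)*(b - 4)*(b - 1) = b^3 - 10*b^2 + 29*b - 20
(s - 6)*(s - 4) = s^2 - 10*s + 24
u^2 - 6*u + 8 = (u - 4)*(u - 2)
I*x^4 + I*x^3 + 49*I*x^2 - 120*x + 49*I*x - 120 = (x - 8*I)*(x + 3*I)*(x + 5*I)*(I*x + I)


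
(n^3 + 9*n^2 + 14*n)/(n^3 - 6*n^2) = (n^2 + 9*n + 14)/(n*(n - 6))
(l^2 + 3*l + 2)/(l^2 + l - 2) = (l + 1)/(l - 1)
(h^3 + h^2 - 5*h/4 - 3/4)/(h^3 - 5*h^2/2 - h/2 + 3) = (4*h^3 + 4*h^2 - 5*h - 3)/(2*(2*h^3 - 5*h^2 - h + 6))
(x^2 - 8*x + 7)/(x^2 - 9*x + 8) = (x - 7)/(x - 8)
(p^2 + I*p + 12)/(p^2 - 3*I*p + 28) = (p - 3*I)/(p - 7*I)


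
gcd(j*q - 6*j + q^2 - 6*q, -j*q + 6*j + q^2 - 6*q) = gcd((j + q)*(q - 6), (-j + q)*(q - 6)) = q - 6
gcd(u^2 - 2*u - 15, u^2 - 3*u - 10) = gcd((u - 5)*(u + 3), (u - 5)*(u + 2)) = u - 5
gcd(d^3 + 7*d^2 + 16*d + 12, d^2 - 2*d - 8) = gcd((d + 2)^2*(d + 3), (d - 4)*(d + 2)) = d + 2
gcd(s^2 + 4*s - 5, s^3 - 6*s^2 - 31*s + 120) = s + 5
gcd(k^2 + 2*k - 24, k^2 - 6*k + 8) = k - 4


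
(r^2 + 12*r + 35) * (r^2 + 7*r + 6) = r^4 + 19*r^3 + 125*r^2 + 317*r + 210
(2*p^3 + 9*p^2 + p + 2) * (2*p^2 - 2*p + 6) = 4*p^5 + 14*p^4 - 4*p^3 + 56*p^2 + 2*p + 12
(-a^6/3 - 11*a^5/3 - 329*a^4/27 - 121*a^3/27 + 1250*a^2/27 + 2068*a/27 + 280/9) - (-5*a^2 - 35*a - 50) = -a^6/3 - 11*a^5/3 - 329*a^4/27 - 121*a^3/27 + 1385*a^2/27 + 3013*a/27 + 730/9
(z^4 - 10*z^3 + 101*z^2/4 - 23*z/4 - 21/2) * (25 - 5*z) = -5*z^5 + 75*z^4 - 1505*z^3/4 + 660*z^2 - 365*z/4 - 525/2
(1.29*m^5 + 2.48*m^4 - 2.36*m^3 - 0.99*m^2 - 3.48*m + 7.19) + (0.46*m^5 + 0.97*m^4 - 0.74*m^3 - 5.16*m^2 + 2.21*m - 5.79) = 1.75*m^5 + 3.45*m^4 - 3.1*m^3 - 6.15*m^2 - 1.27*m + 1.4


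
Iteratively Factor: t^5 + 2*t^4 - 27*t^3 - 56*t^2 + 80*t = (t + 4)*(t^4 - 2*t^3 - 19*t^2 + 20*t) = t*(t + 4)*(t^3 - 2*t^2 - 19*t + 20) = t*(t - 5)*(t + 4)*(t^2 + 3*t - 4) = t*(t - 5)*(t - 1)*(t + 4)*(t + 4)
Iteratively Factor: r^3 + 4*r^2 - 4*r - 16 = (r + 4)*(r^2 - 4) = (r - 2)*(r + 4)*(r + 2)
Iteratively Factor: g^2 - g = (g - 1)*(g)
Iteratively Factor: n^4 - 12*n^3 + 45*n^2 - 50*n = (n - 5)*(n^3 - 7*n^2 + 10*n) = (n - 5)^2*(n^2 - 2*n) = (n - 5)^2*(n - 2)*(n)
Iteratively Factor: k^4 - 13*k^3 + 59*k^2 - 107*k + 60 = (k - 5)*(k^3 - 8*k^2 + 19*k - 12) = (k - 5)*(k - 4)*(k^2 - 4*k + 3) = (k - 5)*(k - 4)*(k - 1)*(k - 3)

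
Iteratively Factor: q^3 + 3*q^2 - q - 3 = (q + 1)*(q^2 + 2*q - 3) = (q - 1)*(q + 1)*(q + 3)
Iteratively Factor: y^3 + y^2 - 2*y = (y)*(y^2 + y - 2) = y*(y + 2)*(y - 1)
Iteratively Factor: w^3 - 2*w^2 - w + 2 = (w + 1)*(w^2 - 3*w + 2) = (w - 1)*(w + 1)*(w - 2)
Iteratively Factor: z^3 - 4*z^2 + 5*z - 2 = (z - 2)*(z^2 - 2*z + 1) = (z - 2)*(z - 1)*(z - 1)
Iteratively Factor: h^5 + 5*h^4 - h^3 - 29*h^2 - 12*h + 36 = (h + 2)*(h^4 + 3*h^3 - 7*h^2 - 15*h + 18) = (h - 2)*(h + 2)*(h^3 + 5*h^2 + 3*h - 9) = (h - 2)*(h + 2)*(h + 3)*(h^2 + 2*h - 3) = (h - 2)*(h + 2)*(h + 3)^2*(h - 1)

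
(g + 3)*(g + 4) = g^2 + 7*g + 12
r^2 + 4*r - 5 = (r - 1)*(r + 5)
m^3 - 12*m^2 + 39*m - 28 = (m - 7)*(m - 4)*(m - 1)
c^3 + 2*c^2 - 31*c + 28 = (c - 4)*(c - 1)*(c + 7)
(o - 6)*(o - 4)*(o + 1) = o^3 - 9*o^2 + 14*o + 24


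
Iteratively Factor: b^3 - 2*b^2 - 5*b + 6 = (b - 3)*(b^2 + b - 2) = (b - 3)*(b - 1)*(b + 2)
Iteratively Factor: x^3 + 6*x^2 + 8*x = (x + 2)*(x^2 + 4*x) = x*(x + 2)*(x + 4)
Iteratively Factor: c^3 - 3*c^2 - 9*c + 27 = (c + 3)*(c^2 - 6*c + 9) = (c - 3)*(c + 3)*(c - 3)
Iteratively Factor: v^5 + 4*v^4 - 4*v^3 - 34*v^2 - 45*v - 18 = (v - 3)*(v^4 + 7*v^3 + 17*v^2 + 17*v + 6) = (v - 3)*(v + 1)*(v^3 + 6*v^2 + 11*v + 6) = (v - 3)*(v + 1)*(v + 2)*(v^2 + 4*v + 3) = (v - 3)*(v + 1)*(v + 2)*(v + 3)*(v + 1)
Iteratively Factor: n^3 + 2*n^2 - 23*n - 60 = (n + 3)*(n^2 - n - 20) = (n - 5)*(n + 3)*(n + 4)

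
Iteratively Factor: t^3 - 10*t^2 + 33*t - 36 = (t - 3)*(t^2 - 7*t + 12) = (t - 4)*(t - 3)*(t - 3)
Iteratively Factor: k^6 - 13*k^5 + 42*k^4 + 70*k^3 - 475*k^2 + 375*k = (k - 5)*(k^5 - 8*k^4 + 2*k^3 + 80*k^2 - 75*k) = (k - 5)*(k - 1)*(k^4 - 7*k^3 - 5*k^2 + 75*k) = k*(k - 5)*(k - 1)*(k^3 - 7*k^2 - 5*k + 75) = k*(k - 5)^2*(k - 1)*(k^2 - 2*k - 15) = k*(k - 5)^2*(k - 1)*(k + 3)*(k - 5)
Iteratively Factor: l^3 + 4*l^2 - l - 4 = (l - 1)*(l^2 + 5*l + 4) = (l - 1)*(l + 4)*(l + 1)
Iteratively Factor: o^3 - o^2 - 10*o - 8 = (o + 1)*(o^2 - 2*o - 8) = (o + 1)*(o + 2)*(o - 4)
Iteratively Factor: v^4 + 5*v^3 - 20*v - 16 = (v + 1)*(v^3 + 4*v^2 - 4*v - 16) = (v + 1)*(v + 4)*(v^2 - 4) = (v + 1)*(v + 2)*(v + 4)*(v - 2)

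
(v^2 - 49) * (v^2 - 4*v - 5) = v^4 - 4*v^3 - 54*v^2 + 196*v + 245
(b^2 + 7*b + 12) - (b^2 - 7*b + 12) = 14*b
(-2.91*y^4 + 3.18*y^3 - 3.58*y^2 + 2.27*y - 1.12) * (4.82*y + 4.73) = -14.0262*y^5 + 1.5633*y^4 - 2.2142*y^3 - 5.992*y^2 + 5.3387*y - 5.2976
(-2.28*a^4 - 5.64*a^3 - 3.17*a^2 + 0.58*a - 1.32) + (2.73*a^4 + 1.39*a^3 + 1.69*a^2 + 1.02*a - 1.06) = 0.45*a^4 - 4.25*a^3 - 1.48*a^2 + 1.6*a - 2.38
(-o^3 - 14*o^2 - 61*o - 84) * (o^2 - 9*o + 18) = -o^5 - 5*o^4 + 47*o^3 + 213*o^2 - 342*o - 1512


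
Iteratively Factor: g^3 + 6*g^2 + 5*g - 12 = (g + 3)*(g^2 + 3*g - 4) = (g + 3)*(g + 4)*(g - 1)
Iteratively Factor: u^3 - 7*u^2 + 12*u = (u)*(u^2 - 7*u + 12) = u*(u - 3)*(u - 4)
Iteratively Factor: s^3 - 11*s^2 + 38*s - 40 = (s - 2)*(s^2 - 9*s + 20) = (s - 4)*(s - 2)*(s - 5)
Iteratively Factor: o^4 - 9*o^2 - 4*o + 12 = (o + 2)*(o^3 - 2*o^2 - 5*o + 6) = (o + 2)^2*(o^2 - 4*o + 3) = (o - 1)*(o + 2)^2*(o - 3)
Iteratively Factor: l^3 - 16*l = (l + 4)*(l^2 - 4*l) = l*(l + 4)*(l - 4)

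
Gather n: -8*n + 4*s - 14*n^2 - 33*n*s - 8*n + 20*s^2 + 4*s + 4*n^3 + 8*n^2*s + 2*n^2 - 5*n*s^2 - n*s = 4*n^3 + n^2*(8*s - 12) + n*(-5*s^2 - 34*s - 16) + 20*s^2 + 8*s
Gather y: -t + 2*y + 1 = -t + 2*y + 1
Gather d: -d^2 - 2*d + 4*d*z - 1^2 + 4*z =-d^2 + d*(4*z - 2) + 4*z - 1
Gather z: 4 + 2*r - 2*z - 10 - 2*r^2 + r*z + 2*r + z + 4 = -2*r^2 + 4*r + z*(r - 1) - 2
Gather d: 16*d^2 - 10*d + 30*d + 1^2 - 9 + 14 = 16*d^2 + 20*d + 6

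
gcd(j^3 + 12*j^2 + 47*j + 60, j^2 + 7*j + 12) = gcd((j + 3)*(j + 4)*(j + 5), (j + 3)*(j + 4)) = j^2 + 7*j + 12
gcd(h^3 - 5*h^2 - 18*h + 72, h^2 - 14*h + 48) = h - 6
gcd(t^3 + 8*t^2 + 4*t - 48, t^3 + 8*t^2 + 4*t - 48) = t^3 + 8*t^2 + 4*t - 48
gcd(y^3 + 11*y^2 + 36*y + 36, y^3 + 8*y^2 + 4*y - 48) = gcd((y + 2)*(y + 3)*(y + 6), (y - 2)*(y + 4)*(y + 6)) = y + 6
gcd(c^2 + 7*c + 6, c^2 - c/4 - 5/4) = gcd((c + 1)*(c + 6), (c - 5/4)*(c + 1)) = c + 1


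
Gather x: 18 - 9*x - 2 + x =16 - 8*x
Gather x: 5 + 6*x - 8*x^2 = -8*x^2 + 6*x + 5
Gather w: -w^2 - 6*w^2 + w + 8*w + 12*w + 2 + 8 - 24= -7*w^2 + 21*w - 14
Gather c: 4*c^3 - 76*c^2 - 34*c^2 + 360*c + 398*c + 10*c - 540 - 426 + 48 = 4*c^3 - 110*c^2 + 768*c - 918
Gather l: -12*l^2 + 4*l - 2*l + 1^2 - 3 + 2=-12*l^2 + 2*l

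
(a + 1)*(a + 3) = a^2 + 4*a + 3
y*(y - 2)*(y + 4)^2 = y^4 + 6*y^3 - 32*y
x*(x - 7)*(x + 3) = x^3 - 4*x^2 - 21*x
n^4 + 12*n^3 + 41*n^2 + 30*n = n*(n + 1)*(n + 5)*(n + 6)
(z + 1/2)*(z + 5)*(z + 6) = z^3 + 23*z^2/2 + 71*z/2 + 15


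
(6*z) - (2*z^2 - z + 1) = -2*z^2 + 7*z - 1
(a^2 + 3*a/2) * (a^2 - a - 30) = a^4 + a^3/2 - 63*a^2/2 - 45*a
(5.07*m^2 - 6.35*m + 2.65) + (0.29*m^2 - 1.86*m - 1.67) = 5.36*m^2 - 8.21*m + 0.98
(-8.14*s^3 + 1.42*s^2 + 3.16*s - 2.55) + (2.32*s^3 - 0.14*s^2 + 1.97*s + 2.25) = -5.82*s^3 + 1.28*s^2 + 5.13*s - 0.3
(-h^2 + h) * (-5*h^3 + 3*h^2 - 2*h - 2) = 5*h^5 - 8*h^4 + 5*h^3 - 2*h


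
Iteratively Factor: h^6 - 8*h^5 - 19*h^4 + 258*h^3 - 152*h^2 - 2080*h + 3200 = (h - 2)*(h^5 - 6*h^4 - 31*h^3 + 196*h^2 + 240*h - 1600) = (h - 4)*(h - 2)*(h^4 - 2*h^3 - 39*h^2 + 40*h + 400) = (h - 5)*(h - 4)*(h - 2)*(h^3 + 3*h^2 - 24*h - 80) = (h - 5)^2*(h - 4)*(h - 2)*(h^2 + 8*h + 16) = (h - 5)^2*(h - 4)*(h - 2)*(h + 4)*(h + 4)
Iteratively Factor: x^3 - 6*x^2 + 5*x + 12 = (x - 4)*(x^2 - 2*x - 3) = (x - 4)*(x + 1)*(x - 3)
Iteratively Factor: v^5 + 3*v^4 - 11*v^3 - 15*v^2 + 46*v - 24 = (v + 4)*(v^4 - v^3 - 7*v^2 + 13*v - 6) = (v - 1)*(v + 4)*(v^3 - 7*v + 6) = (v - 1)*(v + 3)*(v + 4)*(v^2 - 3*v + 2) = (v - 2)*(v - 1)*(v + 3)*(v + 4)*(v - 1)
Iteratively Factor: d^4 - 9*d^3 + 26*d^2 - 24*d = (d - 2)*(d^3 - 7*d^2 + 12*d) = (d - 4)*(d - 2)*(d^2 - 3*d) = (d - 4)*(d - 3)*(d - 2)*(d)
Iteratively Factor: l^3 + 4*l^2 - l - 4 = (l - 1)*(l^2 + 5*l + 4) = (l - 1)*(l + 1)*(l + 4)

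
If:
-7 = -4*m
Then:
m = 7/4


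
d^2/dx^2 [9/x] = 18/x^3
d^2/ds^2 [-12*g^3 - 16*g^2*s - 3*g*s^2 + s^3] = -6*g + 6*s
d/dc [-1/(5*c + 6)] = 5/(5*c + 6)^2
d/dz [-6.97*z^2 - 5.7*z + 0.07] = -13.94*z - 5.7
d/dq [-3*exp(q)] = -3*exp(q)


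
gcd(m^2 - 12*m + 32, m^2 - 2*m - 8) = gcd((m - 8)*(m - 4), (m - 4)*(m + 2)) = m - 4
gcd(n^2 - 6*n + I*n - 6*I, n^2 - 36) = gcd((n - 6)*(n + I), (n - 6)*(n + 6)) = n - 6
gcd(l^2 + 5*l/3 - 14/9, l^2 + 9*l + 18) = 1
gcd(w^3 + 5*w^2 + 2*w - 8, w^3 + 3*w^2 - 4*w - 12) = w + 2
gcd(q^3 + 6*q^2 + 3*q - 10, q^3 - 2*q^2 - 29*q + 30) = q^2 + 4*q - 5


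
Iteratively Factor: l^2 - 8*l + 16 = (l - 4)*(l - 4)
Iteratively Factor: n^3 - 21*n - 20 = (n + 1)*(n^2 - n - 20) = (n - 5)*(n + 1)*(n + 4)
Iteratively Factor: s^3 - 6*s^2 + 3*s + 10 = (s - 2)*(s^2 - 4*s - 5) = (s - 2)*(s + 1)*(s - 5)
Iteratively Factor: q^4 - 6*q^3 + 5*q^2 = (q)*(q^3 - 6*q^2 + 5*q) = q*(q - 1)*(q^2 - 5*q) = q*(q - 5)*(q - 1)*(q)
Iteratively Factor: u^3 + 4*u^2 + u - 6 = (u + 3)*(u^2 + u - 2) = (u + 2)*(u + 3)*(u - 1)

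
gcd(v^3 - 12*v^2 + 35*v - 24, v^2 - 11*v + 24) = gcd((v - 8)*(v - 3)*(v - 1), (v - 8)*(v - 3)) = v^2 - 11*v + 24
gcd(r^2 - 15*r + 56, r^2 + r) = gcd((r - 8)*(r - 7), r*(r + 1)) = 1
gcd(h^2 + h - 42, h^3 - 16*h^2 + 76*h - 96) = h - 6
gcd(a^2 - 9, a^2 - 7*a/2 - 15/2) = 1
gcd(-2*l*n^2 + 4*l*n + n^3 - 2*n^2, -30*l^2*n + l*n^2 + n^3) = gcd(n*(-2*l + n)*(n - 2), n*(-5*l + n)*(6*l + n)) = n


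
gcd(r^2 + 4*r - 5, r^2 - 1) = r - 1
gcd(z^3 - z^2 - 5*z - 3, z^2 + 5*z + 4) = z + 1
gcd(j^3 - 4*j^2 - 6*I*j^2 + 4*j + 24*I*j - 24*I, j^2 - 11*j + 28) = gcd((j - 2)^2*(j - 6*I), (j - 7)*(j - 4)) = 1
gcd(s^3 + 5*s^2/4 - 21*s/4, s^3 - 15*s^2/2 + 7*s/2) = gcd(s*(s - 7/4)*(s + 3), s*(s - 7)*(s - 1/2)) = s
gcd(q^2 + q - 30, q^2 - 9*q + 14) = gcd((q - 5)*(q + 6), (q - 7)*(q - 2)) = 1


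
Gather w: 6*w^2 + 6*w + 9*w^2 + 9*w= 15*w^2 + 15*w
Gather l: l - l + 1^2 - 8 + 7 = 0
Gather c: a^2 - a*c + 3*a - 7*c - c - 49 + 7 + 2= a^2 + 3*a + c*(-a - 8) - 40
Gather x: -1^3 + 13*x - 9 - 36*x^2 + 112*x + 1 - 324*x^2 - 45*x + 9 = -360*x^2 + 80*x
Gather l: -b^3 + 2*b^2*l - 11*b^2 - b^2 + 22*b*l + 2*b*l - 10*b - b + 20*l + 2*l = -b^3 - 12*b^2 - 11*b + l*(2*b^2 + 24*b + 22)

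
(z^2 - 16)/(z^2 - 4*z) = (z + 4)/z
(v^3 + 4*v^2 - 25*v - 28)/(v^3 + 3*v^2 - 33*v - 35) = (v - 4)/(v - 5)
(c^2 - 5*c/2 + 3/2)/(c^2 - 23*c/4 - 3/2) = 2*(-2*c^2 + 5*c - 3)/(-4*c^2 + 23*c + 6)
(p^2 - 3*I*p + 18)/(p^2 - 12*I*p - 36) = (p + 3*I)/(p - 6*I)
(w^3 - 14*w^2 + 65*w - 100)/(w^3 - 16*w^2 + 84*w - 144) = (w^2 - 10*w + 25)/(w^2 - 12*w + 36)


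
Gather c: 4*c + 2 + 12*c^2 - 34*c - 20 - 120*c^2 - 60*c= -108*c^2 - 90*c - 18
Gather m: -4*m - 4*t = -4*m - 4*t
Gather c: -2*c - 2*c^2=-2*c^2 - 2*c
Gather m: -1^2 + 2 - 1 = 0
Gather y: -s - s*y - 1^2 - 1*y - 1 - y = -s + y*(-s - 2) - 2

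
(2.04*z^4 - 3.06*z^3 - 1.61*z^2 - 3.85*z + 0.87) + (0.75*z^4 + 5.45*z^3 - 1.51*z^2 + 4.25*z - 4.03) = 2.79*z^4 + 2.39*z^3 - 3.12*z^2 + 0.4*z - 3.16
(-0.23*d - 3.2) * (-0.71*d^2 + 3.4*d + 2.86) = 0.1633*d^3 + 1.49*d^2 - 11.5378*d - 9.152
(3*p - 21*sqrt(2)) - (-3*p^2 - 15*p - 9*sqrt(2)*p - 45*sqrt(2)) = 3*p^2 + 9*sqrt(2)*p + 18*p + 24*sqrt(2)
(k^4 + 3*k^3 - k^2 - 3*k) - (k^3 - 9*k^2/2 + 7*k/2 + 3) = k^4 + 2*k^3 + 7*k^2/2 - 13*k/2 - 3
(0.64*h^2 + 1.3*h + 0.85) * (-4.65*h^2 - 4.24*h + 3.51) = -2.976*h^4 - 8.7586*h^3 - 7.2181*h^2 + 0.959*h + 2.9835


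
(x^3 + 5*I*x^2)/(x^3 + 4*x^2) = (x + 5*I)/(x + 4)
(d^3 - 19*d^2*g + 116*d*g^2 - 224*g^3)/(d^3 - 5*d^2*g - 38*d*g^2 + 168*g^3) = (d - 8*g)/(d + 6*g)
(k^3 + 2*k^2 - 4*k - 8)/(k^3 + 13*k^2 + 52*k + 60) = (k^2 - 4)/(k^2 + 11*k + 30)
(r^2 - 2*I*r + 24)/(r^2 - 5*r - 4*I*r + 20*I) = (r^2 - 2*I*r + 24)/(r^2 - 5*r - 4*I*r + 20*I)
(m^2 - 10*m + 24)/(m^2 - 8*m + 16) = (m - 6)/(m - 4)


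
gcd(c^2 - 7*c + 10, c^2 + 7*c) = 1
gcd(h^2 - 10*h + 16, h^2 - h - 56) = h - 8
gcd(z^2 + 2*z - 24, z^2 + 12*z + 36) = z + 6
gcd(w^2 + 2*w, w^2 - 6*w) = w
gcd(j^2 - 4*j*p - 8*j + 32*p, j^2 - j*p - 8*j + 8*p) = j - 8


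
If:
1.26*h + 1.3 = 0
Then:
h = -1.03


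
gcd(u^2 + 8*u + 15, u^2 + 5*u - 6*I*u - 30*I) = u + 5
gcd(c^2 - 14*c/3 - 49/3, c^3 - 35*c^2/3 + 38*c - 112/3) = c - 7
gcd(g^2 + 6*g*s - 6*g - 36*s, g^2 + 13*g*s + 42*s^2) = g + 6*s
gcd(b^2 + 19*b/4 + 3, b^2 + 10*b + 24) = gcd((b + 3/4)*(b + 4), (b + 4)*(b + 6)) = b + 4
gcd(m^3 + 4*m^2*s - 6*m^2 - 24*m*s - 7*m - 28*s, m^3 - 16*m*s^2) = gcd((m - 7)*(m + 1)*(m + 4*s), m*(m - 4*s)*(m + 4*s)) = m + 4*s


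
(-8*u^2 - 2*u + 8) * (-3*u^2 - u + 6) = 24*u^4 + 14*u^3 - 70*u^2 - 20*u + 48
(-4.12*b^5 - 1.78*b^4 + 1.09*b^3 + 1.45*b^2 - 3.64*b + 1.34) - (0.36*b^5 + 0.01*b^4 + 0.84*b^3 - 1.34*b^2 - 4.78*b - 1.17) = -4.48*b^5 - 1.79*b^4 + 0.25*b^3 + 2.79*b^2 + 1.14*b + 2.51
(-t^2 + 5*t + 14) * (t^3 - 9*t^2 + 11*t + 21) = -t^5 + 14*t^4 - 42*t^3 - 92*t^2 + 259*t + 294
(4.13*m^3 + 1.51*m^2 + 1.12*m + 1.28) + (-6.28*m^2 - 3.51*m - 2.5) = 4.13*m^3 - 4.77*m^2 - 2.39*m - 1.22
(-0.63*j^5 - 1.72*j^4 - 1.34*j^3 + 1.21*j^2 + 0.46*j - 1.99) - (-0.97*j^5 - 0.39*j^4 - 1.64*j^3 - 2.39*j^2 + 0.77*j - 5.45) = 0.34*j^5 - 1.33*j^4 + 0.3*j^3 + 3.6*j^2 - 0.31*j + 3.46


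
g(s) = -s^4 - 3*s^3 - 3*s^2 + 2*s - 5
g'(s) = -4*s^3 - 9*s^2 - 6*s + 2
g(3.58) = -338.20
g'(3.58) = -318.36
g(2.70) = -133.66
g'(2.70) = -158.54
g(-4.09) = -137.94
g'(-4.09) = 149.66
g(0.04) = -4.92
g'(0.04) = 1.75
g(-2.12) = -14.34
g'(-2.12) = 12.38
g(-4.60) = -233.42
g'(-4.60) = 228.50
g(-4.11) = -140.96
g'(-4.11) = 152.34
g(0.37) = -4.84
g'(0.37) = -1.65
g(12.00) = -26333.00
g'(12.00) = -8278.00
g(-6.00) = -773.00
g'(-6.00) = 578.00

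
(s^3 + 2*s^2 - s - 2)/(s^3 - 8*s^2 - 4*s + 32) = (s^2 - 1)/(s^2 - 10*s + 16)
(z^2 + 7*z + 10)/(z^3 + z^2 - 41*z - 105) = (z + 2)/(z^2 - 4*z - 21)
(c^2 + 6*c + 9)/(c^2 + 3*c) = (c + 3)/c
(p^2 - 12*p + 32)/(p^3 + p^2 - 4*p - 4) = (p^2 - 12*p + 32)/(p^3 + p^2 - 4*p - 4)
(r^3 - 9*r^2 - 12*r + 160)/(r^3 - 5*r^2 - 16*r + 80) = (r - 8)/(r - 4)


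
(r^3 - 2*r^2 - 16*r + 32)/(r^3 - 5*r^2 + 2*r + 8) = (r + 4)/(r + 1)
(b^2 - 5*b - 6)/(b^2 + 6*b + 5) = (b - 6)/(b + 5)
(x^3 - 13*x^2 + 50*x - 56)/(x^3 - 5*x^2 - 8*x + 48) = (x^2 - 9*x + 14)/(x^2 - x - 12)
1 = 1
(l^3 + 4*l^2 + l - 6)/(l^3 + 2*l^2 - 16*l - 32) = (l^2 + 2*l - 3)/(l^2 - 16)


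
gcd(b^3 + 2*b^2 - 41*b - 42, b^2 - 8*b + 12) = b - 6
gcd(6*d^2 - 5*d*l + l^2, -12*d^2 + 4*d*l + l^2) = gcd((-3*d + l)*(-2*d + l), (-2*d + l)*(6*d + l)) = 2*d - l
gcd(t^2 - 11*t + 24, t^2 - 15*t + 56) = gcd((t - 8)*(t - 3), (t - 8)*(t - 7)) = t - 8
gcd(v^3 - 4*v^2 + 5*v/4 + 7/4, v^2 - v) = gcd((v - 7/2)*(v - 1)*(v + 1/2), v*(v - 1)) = v - 1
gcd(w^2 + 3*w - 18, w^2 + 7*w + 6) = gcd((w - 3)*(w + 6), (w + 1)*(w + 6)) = w + 6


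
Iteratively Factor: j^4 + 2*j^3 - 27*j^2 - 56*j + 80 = (j - 5)*(j^3 + 7*j^2 + 8*j - 16) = (j - 5)*(j + 4)*(j^2 + 3*j - 4) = (j - 5)*(j - 1)*(j + 4)*(j + 4)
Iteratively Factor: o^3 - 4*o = (o)*(o^2 - 4) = o*(o - 2)*(o + 2)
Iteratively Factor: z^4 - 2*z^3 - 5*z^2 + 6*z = (z)*(z^3 - 2*z^2 - 5*z + 6) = z*(z - 3)*(z^2 + z - 2) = z*(z - 3)*(z + 2)*(z - 1)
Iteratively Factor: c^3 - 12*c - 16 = (c + 2)*(c^2 - 2*c - 8) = (c - 4)*(c + 2)*(c + 2)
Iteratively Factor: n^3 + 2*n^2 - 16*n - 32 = (n - 4)*(n^2 + 6*n + 8) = (n - 4)*(n + 2)*(n + 4)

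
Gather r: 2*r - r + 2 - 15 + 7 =r - 6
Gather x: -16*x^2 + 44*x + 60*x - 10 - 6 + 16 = -16*x^2 + 104*x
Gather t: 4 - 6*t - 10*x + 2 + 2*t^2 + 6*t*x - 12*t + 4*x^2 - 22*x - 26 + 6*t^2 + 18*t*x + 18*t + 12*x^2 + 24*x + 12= 8*t^2 + 24*t*x + 16*x^2 - 8*x - 8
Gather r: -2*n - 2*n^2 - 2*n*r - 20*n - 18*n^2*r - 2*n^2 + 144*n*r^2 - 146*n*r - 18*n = -4*n^2 + 144*n*r^2 - 40*n + r*(-18*n^2 - 148*n)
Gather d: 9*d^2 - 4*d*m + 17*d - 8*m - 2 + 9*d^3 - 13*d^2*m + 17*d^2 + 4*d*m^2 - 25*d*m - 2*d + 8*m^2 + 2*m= 9*d^3 + d^2*(26 - 13*m) + d*(4*m^2 - 29*m + 15) + 8*m^2 - 6*m - 2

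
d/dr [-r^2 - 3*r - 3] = -2*r - 3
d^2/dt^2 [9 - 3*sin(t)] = 3*sin(t)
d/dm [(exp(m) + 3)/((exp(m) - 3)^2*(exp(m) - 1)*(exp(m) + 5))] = (-3*exp(3*m) - 17*exp(2*m) - 13*exp(m) + 81)*exp(m)/(exp(7*m) - exp(6*m) - 39*exp(5*m) + 95*exp(4*m) + 331*exp(3*m) - 1467*exp(2*m) + 1755*exp(m) - 675)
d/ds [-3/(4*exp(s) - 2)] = 3*exp(s)/(2*exp(s) - 1)^2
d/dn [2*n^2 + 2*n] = 4*n + 2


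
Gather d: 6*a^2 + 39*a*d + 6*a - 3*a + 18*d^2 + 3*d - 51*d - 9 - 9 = 6*a^2 + 3*a + 18*d^2 + d*(39*a - 48) - 18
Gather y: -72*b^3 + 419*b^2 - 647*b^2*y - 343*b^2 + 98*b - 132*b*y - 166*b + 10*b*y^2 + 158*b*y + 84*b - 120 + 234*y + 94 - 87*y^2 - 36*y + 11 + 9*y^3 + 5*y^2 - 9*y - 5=-72*b^3 + 76*b^2 + 16*b + 9*y^3 + y^2*(10*b - 82) + y*(-647*b^2 + 26*b + 189) - 20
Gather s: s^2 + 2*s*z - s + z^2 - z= s^2 + s*(2*z - 1) + z^2 - z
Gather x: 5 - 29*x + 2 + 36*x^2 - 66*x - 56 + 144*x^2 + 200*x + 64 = 180*x^2 + 105*x + 15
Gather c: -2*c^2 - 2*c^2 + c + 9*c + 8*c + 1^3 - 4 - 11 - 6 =-4*c^2 + 18*c - 20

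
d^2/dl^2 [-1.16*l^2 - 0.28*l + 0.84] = -2.32000000000000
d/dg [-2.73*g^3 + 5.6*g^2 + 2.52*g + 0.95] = -8.19*g^2 + 11.2*g + 2.52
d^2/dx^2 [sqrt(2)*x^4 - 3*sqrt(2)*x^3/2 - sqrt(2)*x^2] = sqrt(2)*(12*x^2 - 9*x - 2)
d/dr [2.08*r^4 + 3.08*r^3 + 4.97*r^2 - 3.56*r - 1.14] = 8.32*r^3 + 9.24*r^2 + 9.94*r - 3.56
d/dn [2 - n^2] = -2*n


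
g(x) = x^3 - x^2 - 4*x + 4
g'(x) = 3*x^2 - 2*x - 4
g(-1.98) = 0.24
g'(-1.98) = 11.72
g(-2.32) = -4.59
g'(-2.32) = 16.79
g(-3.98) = -58.97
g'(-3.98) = 51.48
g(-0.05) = 4.20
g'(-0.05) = -3.89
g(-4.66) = -100.27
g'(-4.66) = 70.47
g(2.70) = 5.59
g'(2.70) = 12.47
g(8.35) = 483.06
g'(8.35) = 188.47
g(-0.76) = 6.02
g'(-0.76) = -0.75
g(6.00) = 160.00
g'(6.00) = 92.00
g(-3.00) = -20.00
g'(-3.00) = 29.00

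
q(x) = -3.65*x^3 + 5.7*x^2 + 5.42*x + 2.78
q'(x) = -10.95*x^2 + 11.4*x + 5.42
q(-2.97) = 132.58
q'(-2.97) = -125.03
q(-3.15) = 156.35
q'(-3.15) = -139.14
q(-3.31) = 179.66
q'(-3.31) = -152.28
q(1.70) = 10.53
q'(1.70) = -6.85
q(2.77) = -16.05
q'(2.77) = -47.02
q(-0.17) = 2.04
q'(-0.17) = 3.17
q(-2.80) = 112.42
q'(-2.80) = -112.35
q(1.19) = 11.15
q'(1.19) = 3.48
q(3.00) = -28.21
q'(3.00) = -58.93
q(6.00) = -547.90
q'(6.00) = -320.38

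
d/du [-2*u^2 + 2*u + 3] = 2 - 4*u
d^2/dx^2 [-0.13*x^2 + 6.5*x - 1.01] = -0.260000000000000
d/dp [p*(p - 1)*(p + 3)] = 3*p^2 + 4*p - 3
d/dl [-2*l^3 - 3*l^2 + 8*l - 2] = -6*l^2 - 6*l + 8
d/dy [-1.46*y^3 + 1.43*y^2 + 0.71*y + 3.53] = -4.38*y^2 + 2.86*y + 0.71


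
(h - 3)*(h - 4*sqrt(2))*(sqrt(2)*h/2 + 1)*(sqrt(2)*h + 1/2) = h^4 - 11*sqrt(2)*h^3/4 - 3*h^3 - 19*h^2/2 + 33*sqrt(2)*h^2/4 - 2*sqrt(2)*h + 57*h/2 + 6*sqrt(2)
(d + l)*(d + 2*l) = d^2 + 3*d*l + 2*l^2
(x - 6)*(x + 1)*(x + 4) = x^3 - x^2 - 26*x - 24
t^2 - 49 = (t - 7)*(t + 7)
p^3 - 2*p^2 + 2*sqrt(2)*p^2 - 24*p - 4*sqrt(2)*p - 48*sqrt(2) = (p - 6)*(p + 4)*(p + 2*sqrt(2))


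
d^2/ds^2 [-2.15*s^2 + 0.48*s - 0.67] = -4.30000000000000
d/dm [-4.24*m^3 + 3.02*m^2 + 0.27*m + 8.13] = -12.72*m^2 + 6.04*m + 0.27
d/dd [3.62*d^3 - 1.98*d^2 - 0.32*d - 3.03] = 10.86*d^2 - 3.96*d - 0.32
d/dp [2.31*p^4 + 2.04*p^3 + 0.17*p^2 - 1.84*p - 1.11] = 9.24*p^3 + 6.12*p^2 + 0.34*p - 1.84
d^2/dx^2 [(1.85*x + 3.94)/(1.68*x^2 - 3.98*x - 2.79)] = ((1.4876 - 18.648*x)*(-1.68*x^2 + 3.98*x + 2.79) - (1.85*x + 3.94)*(3.36*x - 3.98)*(6.72*x - 7.96))/(-1.68*x^2 + 3.98*x + 2.79)^3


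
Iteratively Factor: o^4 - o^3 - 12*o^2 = (o - 4)*(o^3 + 3*o^2) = o*(o - 4)*(o^2 + 3*o) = o^2*(o - 4)*(o + 3)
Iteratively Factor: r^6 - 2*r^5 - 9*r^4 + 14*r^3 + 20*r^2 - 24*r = (r - 2)*(r^5 - 9*r^3 - 4*r^2 + 12*r) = (r - 2)*(r - 1)*(r^4 + r^3 - 8*r^2 - 12*r) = (r - 3)*(r - 2)*(r - 1)*(r^3 + 4*r^2 + 4*r) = (r - 3)*(r - 2)*(r - 1)*(r + 2)*(r^2 + 2*r) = (r - 3)*(r - 2)*(r - 1)*(r + 2)^2*(r)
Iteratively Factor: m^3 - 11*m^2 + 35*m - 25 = (m - 5)*(m^2 - 6*m + 5) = (m - 5)*(m - 1)*(m - 5)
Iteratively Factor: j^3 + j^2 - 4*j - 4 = (j + 1)*(j^2 - 4) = (j - 2)*(j + 1)*(j + 2)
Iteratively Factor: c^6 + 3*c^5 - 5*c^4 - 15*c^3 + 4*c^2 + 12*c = (c - 1)*(c^5 + 4*c^4 - c^3 - 16*c^2 - 12*c) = (c - 2)*(c - 1)*(c^4 + 6*c^3 + 11*c^2 + 6*c) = (c - 2)*(c - 1)*(c + 2)*(c^3 + 4*c^2 + 3*c) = c*(c - 2)*(c - 1)*(c + 2)*(c^2 + 4*c + 3) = c*(c - 2)*(c - 1)*(c + 1)*(c + 2)*(c + 3)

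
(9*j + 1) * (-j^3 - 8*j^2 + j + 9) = -9*j^4 - 73*j^3 + j^2 + 82*j + 9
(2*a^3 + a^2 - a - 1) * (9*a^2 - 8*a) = 18*a^5 - 7*a^4 - 17*a^3 - a^2 + 8*a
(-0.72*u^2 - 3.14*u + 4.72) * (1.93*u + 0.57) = -1.3896*u^3 - 6.4706*u^2 + 7.3198*u + 2.6904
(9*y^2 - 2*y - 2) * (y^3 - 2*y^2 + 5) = 9*y^5 - 20*y^4 + 2*y^3 + 49*y^2 - 10*y - 10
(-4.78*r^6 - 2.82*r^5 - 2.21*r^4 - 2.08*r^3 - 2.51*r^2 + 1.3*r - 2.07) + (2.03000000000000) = -4.78*r^6 - 2.82*r^5 - 2.21*r^4 - 2.08*r^3 - 2.51*r^2 + 1.3*r - 0.04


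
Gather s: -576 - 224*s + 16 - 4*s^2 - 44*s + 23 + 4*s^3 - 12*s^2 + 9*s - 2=4*s^3 - 16*s^2 - 259*s - 539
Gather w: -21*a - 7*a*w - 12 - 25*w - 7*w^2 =-21*a - 7*w^2 + w*(-7*a - 25) - 12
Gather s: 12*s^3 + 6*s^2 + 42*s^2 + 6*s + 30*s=12*s^3 + 48*s^2 + 36*s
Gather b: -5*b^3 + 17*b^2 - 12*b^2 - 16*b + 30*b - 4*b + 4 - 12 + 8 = -5*b^3 + 5*b^2 + 10*b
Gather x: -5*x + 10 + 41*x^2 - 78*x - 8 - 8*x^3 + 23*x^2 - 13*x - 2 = -8*x^3 + 64*x^2 - 96*x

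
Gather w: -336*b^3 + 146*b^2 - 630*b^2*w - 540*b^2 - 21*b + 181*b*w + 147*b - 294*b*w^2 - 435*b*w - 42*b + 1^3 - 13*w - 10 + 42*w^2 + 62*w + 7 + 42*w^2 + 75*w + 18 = -336*b^3 - 394*b^2 + 84*b + w^2*(84 - 294*b) + w*(-630*b^2 - 254*b + 124) + 16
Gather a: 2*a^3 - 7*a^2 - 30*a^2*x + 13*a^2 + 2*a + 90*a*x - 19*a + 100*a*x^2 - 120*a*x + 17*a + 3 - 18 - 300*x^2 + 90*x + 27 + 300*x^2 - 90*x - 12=2*a^3 + a^2*(6 - 30*x) + a*(100*x^2 - 30*x)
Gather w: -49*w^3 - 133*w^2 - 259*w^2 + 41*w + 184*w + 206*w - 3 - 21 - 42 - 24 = -49*w^3 - 392*w^2 + 431*w - 90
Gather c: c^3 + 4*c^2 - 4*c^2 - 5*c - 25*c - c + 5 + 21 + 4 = c^3 - 31*c + 30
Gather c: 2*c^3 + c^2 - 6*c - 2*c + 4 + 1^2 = 2*c^3 + c^2 - 8*c + 5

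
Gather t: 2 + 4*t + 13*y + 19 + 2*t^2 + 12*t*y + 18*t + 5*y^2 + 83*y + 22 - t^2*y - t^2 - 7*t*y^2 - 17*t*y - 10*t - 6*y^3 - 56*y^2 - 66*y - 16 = t^2*(1 - y) + t*(-7*y^2 - 5*y + 12) - 6*y^3 - 51*y^2 + 30*y + 27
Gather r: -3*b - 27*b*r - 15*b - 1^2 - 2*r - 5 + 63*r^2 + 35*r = -18*b + 63*r^2 + r*(33 - 27*b) - 6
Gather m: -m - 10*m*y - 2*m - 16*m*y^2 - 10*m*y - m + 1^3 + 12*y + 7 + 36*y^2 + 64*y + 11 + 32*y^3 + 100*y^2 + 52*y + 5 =m*(-16*y^2 - 20*y - 4) + 32*y^3 + 136*y^2 + 128*y + 24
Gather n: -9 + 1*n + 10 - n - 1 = 0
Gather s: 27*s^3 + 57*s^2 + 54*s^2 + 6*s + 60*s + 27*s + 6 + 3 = 27*s^3 + 111*s^2 + 93*s + 9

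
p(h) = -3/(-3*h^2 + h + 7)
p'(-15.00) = 0.00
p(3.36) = 0.13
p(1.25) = -0.84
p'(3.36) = -0.10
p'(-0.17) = 0.13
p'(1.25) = -1.54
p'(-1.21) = 12.68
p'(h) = -3*(6*h - 1)/(-3*h^2 + h + 7)^2 = 3*(1 - 6*h)/(-3*h^2 + h + 7)^2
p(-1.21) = -2.15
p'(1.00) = -0.60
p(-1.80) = 0.66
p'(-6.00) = 0.01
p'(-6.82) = 0.01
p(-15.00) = 0.00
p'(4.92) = -0.02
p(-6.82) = 0.02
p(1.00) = -0.60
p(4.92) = 0.05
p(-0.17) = -0.44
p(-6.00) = 0.03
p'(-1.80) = 1.73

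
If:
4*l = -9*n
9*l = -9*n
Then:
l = 0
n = 0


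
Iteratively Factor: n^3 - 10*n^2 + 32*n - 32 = (n - 4)*(n^2 - 6*n + 8) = (n - 4)^2*(n - 2)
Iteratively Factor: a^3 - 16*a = (a)*(a^2 - 16) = a*(a - 4)*(a + 4)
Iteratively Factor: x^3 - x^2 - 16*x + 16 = (x - 1)*(x^2 - 16) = (x - 1)*(x + 4)*(x - 4)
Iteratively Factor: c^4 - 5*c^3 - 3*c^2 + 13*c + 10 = (c + 1)*(c^3 - 6*c^2 + 3*c + 10) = (c - 2)*(c + 1)*(c^2 - 4*c - 5) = (c - 2)*(c + 1)^2*(c - 5)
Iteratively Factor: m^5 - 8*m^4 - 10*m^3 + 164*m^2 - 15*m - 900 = (m + 3)*(m^4 - 11*m^3 + 23*m^2 + 95*m - 300) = (m - 5)*(m + 3)*(m^3 - 6*m^2 - 7*m + 60) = (m - 5)*(m - 4)*(m + 3)*(m^2 - 2*m - 15) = (m - 5)^2*(m - 4)*(m + 3)*(m + 3)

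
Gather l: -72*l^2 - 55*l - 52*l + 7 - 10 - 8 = -72*l^2 - 107*l - 11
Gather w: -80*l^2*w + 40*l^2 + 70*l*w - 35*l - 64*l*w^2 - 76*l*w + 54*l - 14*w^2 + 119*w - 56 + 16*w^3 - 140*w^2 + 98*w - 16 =40*l^2 + 19*l + 16*w^3 + w^2*(-64*l - 154) + w*(-80*l^2 - 6*l + 217) - 72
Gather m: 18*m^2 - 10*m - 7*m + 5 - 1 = 18*m^2 - 17*m + 4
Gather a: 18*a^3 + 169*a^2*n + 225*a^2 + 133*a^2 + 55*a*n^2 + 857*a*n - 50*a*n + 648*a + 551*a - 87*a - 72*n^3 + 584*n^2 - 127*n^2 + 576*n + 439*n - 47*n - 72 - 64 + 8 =18*a^3 + a^2*(169*n + 358) + a*(55*n^2 + 807*n + 1112) - 72*n^3 + 457*n^2 + 968*n - 128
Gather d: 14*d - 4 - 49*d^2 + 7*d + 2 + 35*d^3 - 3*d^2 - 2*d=35*d^3 - 52*d^2 + 19*d - 2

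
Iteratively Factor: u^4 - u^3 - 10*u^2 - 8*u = (u + 1)*(u^3 - 2*u^2 - 8*u) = (u + 1)*(u + 2)*(u^2 - 4*u) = u*(u + 1)*(u + 2)*(u - 4)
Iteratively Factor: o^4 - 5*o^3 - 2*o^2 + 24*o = (o)*(o^3 - 5*o^2 - 2*o + 24) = o*(o + 2)*(o^2 - 7*o + 12) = o*(o - 3)*(o + 2)*(o - 4)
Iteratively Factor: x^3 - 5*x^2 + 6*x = (x)*(x^2 - 5*x + 6) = x*(x - 2)*(x - 3)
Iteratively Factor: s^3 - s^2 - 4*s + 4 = (s - 1)*(s^2 - 4) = (s - 2)*(s - 1)*(s + 2)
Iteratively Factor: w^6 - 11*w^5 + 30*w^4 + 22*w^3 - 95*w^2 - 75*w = (w + 1)*(w^5 - 12*w^4 + 42*w^3 - 20*w^2 - 75*w) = (w - 3)*(w + 1)*(w^4 - 9*w^3 + 15*w^2 + 25*w) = (w - 3)*(w + 1)^2*(w^3 - 10*w^2 + 25*w) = (w - 5)*(w - 3)*(w + 1)^2*(w^2 - 5*w) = (w - 5)^2*(w - 3)*(w + 1)^2*(w)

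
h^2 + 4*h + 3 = (h + 1)*(h + 3)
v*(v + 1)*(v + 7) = v^3 + 8*v^2 + 7*v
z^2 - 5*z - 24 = (z - 8)*(z + 3)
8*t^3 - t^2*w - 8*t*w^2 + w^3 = (-8*t + w)*(-t + w)*(t + w)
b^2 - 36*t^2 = (b - 6*t)*(b + 6*t)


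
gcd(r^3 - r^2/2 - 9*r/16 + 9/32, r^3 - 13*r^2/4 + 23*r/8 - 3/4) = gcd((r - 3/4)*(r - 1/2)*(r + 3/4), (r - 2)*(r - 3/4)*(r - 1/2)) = r^2 - 5*r/4 + 3/8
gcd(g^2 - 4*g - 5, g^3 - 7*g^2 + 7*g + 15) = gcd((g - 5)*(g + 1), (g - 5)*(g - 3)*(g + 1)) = g^2 - 4*g - 5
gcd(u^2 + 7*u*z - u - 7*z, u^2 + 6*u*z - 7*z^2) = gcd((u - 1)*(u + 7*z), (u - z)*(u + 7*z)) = u + 7*z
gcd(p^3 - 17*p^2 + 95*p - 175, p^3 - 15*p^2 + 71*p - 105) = p^2 - 12*p + 35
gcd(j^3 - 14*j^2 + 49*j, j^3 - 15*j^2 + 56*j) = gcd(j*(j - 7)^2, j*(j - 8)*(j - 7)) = j^2 - 7*j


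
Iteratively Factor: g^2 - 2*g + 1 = (g - 1)*(g - 1)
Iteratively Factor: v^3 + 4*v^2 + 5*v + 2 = (v + 2)*(v^2 + 2*v + 1) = (v + 1)*(v + 2)*(v + 1)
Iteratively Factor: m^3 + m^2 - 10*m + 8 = (m - 2)*(m^2 + 3*m - 4) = (m - 2)*(m + 4)*(m - 1)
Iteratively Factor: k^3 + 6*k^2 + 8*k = (k + 4)*(k^2 + 2*k) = (k + 2)*(k + 4)*(k)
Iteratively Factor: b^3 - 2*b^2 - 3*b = (b - 3)*(b^2 + b) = (b - 3)*(b + 1)*(b)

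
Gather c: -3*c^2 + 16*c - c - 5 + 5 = -3*c^2 + 15*c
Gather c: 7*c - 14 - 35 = 7*c - 49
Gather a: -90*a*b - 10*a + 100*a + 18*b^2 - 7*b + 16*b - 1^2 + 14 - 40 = a*(90 - 90*b) + 18*b^2 + 9*b - 27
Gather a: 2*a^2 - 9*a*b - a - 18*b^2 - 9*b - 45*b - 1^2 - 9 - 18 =2*a^2 + a*(-9*b - 1) - 18*b^2 - 54*b - 28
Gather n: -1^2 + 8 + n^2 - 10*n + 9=n^2 - 10*n + 16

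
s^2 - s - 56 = (s - 8)*(s + 7)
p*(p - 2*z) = p^2 - 2*p*z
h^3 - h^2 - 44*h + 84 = (h - 6)*(h - 2)*(h + 7)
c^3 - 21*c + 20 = (c - 4)*(c - 1)*(c + 5)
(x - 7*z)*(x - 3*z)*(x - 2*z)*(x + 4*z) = x^4 - 8*x^3*z - 7*x^2*z^2 + 122*x*z^3 - 168*z^4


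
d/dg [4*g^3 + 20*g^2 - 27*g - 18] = 12*g^2 + 40*g - 27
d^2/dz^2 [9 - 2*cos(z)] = 2*cos(z)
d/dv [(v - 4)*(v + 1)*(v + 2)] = 3*v^2 - 2*v - 10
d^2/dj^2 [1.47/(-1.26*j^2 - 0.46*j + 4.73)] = (4.667544*j^2 + 1.704024*j - 1.47*(2.52*j + 0.46)*(5.04*j + 0.92) - 17.521812)/(1.26*j^2 + 0.46*j - 4.73)^3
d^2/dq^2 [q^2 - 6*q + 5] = 2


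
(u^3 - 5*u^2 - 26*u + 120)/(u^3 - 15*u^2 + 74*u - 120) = (u + 5)/(u - 5)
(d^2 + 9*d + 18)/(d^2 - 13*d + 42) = (d^2 + 9*d + 18)/(d^2 - 13*d + 42)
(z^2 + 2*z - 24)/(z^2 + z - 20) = (z + 6)/(z + 5)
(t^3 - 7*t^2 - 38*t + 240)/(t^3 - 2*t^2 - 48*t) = (t - 5)/t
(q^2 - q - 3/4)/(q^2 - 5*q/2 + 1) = (4*q^2 - 4*q - 3)/(2*(2*q^2 - 5*q + 2))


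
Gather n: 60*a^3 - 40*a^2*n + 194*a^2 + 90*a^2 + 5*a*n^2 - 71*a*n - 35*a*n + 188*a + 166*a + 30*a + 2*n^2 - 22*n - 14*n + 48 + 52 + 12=60*a^3 + 284*a^2 + 384*a + n^2*(5*a + 2) + n*(-40*a^2 - 106*a - 36) + 112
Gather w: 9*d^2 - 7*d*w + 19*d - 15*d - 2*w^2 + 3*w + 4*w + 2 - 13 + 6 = 9*d^2 + 4*d - 2*w^2 + w*(7 - 7*d) - 5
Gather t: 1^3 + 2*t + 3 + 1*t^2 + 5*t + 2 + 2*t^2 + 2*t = 3*t^2 + 9*t + 6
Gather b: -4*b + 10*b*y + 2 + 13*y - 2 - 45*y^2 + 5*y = b*(10*y - 4) - 45*y^2 + 18*y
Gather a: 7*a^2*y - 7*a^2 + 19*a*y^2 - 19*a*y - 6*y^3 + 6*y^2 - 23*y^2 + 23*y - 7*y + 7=a^2*(7*y - 7) + a*(19*y^2 - 19*y) - 6*y^3 - 17*y^2 + 16*y + 7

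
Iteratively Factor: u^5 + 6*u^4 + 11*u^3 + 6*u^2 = (u + 1)*(u^4 + 5*u^3 + 6*u^2) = (u + 1)*(u + 2)*(u^3 + 3*u^2) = (u + 1)*(u + 2)*(u + 3)*(u^2) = u*(u + 1)*(u + 2)*(u + 3)*(u)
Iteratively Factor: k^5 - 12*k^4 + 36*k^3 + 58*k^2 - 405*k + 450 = (k + 3)*(k^4 - 15*k^3 + 81*k^2 - 185*k + 150) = (k - 2)*(k + 3)*(k^3 - 13*k^2 + 55*k - 75) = (k - 3)*(k - 2)*(k + 3)*(k^2 - 10*k + 25) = (k - 5)*(k - 3)*(k - 2)*(k + 3)*(k - 5)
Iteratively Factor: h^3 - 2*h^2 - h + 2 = (h + 1)*(h^2 - 3*h + 2) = (h - 1)*(h + 1)*(h - 2)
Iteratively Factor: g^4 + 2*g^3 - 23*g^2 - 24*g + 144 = (g + 4)*(g^3 - 2*g^2 - 15*g + 36) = (g + 4)^2*(g^2 - 6*g + 9) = (g - 3)*(g + 4)^2*(g - 3)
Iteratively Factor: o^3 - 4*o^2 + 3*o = (o - 1)*(o^2 - 3*o) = o*(o - 1)*(o - 3)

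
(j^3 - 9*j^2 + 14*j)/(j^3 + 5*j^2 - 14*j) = (j - 7)/(j + 7)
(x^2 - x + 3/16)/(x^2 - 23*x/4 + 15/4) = (x - 1/4)/(x - 5)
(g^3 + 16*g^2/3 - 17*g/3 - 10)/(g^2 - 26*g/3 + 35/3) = (g^2 + 7*g + 6)/(g - 7)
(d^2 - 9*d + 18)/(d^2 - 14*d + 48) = (d - 3)/(d - 8)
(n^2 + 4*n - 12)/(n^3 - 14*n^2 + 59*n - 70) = (n + 6)/(n^2 - 12*n + 35)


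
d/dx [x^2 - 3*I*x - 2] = 2*x - 3*I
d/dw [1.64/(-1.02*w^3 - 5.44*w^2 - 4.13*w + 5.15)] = (5.0184*w^2 + 17.8432*w + 6.7732)/(1.02*w^3 + 5.44*w^2 + 4.13*w - 5.15)^2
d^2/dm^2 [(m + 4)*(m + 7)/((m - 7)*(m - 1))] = 2*(19*m^3 + 63*m^2 - 903*m + 2261)/(m^6 - 24*m^5 + 213*m^4 - 848*m^3 + 1491*m^2 - 1176*m + 343)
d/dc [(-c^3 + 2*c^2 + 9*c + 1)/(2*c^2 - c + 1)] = (-2*c^4 + 2*c^3 - 23*c^2 + 10)/(4*c^4 - 4*c^3 + 5*c^2 - 2*c + 1)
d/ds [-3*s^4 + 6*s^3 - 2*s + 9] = -12*s^3 + 18*s^2 - 2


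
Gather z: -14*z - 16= -14*z - 16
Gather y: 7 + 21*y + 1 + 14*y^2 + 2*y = 14*y^2 + 23*y + 8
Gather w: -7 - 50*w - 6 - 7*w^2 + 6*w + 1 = -7*w^2 - 44*w - 12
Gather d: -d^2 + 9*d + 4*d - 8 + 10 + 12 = -d^2 + 13*d + 14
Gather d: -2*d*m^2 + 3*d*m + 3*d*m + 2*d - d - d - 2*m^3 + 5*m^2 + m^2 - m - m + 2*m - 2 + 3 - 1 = d*(-2*m^2 + 6*m) - 2*m^3 + 6*m^2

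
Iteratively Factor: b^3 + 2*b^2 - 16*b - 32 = (b - 4)*(b^2 + 6*b + 8) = (b - 4)*(b + 4)*(b + 2)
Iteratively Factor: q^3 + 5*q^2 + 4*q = (q + 1)*(q^2 + 4*q) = q*(q + 1)*(q + 4)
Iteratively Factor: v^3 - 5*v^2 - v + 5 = (v - 5)*(v^2 - 1) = (v - 5)*(v - 1)*(v + 1)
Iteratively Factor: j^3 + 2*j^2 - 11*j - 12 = (j + 4)*(j^2 - 2*j - 3) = (j - 3)*(j + 4)*(j + 1)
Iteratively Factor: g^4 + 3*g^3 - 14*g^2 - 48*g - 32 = (g + 4)*(g^3 - g^2 - 10*g - 8) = (g + 1)*(g + 4)*(g^2 - 2*g - 8) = (g - 4)*(g + 1)*(g + 4)*(g + 2)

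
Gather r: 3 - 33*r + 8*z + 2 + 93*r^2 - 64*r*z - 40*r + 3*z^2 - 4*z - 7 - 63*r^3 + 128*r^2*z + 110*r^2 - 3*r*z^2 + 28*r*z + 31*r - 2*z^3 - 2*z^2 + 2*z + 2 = -63*r^3 + r^2*(128*z + 203) + r*(-3*z^2 - 36*z - 42) - 2*z^3 + z^2 + 6*z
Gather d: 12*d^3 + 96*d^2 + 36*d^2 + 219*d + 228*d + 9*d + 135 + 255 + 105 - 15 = 12*d^3 + 132*d^2 + 456*d + 480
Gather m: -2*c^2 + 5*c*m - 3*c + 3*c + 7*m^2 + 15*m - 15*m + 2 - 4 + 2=-2*c^2 + 5*c*m + 7*m^2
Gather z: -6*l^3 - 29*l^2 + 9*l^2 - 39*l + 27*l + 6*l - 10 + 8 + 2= -6*l^3 - 20*l^2 - 6*l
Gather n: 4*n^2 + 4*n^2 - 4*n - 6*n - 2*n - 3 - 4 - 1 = 8*n^2 - 12*n - 8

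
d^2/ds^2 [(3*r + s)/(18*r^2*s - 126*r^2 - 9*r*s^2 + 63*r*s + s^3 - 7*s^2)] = 2*((3*r + s)*(18*r^2 - 18*r*s + 63*r + 3*s^2 - 14*s)^2 + (-18*r^2 + 18*r*s - 63*r - 3*s^2 + 14*s + (3*r + s)*(9*r - 3*s + 7))*(18*r^2*s - 126*r^2 - 9*r*s^2 + 63*r*s + s^3 - 7*s^2))/(18*r^2*s - 126*r^2 - 9*r*s^2 + 63*r*s + s^3 - 7*s^2)^3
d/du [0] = 0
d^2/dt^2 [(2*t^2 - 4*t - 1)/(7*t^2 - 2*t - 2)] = 6*(-56*t^3 - 21*t^2 - 42*t + 2)/(343*t^6 - 294*t^5 - 210*t^4 + 160*t^3 + 60*t^2 - 24*t - 8)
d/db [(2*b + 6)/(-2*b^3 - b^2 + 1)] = 2*(-2*b^3 - b^2 + 2*b*(b + 3)*(3*b + 1) + 1)/(2*b^3 + b^2 - 1)^2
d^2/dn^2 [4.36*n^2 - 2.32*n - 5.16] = 8.72000000000000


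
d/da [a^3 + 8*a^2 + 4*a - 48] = 3*a^2 + 16*a + 4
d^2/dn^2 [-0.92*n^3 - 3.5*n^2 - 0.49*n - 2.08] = -5.52*n - 7.0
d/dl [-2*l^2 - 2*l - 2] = -4*l - 2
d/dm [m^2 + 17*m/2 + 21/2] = 2*m + 17/2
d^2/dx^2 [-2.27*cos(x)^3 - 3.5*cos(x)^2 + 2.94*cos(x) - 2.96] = -1.2375*cos(x) + 7.0*cos(2*x) + 5.1075*cos(3*x)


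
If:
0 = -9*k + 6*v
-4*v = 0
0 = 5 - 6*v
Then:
No Solution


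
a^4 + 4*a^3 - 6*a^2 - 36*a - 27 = (a - 3)*(a + 1)*(a + 3)^2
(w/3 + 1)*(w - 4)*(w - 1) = w^3/3 - 2*w^2/3 - 11*w/3 + 4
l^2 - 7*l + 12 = (l - 4)*(l - 3)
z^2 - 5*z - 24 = (z - 8)*(z + 3)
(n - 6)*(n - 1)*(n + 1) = n^3 - 6*n^2 - n + 6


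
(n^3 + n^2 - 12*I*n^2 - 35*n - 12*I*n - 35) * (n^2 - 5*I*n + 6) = n^5 + n^4 - 17*I*n^4 - 89*n^3 - 17*I*n^3 - 89*n^2 + 103*I*n^2 - 210*n + 103*I*n - 210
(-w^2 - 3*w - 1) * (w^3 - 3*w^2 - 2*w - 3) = -w^5 + 10*w^3 + 12*w^2 + 11*w + 3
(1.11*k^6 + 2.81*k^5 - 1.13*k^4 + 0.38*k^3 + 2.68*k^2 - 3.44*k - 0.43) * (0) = 0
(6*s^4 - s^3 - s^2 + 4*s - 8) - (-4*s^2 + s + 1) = 6*s^4 - s^3 + 3*s^2 + 3*s - 9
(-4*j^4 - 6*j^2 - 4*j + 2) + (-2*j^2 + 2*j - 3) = -4*j^4 - 8*j^2 - 2*j - 1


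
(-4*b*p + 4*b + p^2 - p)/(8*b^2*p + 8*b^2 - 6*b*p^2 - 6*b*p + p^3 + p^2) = (p - 1)/(-2*b*p - 2*b + p^2 + p)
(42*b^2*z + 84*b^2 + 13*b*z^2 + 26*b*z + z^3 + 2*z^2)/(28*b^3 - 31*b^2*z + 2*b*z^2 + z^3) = (6*b*z + 12*b + z^2 + 2*z)/(4*b^2 - 5*b*z + z^2)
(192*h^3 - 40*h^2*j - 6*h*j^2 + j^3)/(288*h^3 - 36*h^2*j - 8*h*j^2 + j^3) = (4*h - j)/(6*h - j)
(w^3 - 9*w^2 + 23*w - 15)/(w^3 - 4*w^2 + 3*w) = (w - 5)/w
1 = 1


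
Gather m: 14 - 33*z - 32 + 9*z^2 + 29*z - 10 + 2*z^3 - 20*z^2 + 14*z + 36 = 2*z^3 - 11*z^2 + 10*z + 8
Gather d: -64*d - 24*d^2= -24*d^2 - 64*d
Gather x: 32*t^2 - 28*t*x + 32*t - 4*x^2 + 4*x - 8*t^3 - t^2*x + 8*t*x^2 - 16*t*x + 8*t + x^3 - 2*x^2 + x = -8*t^3 + 32*t^2 + 40*t + x^3 + x^2*(8*t - 6) + x*(-t^2 - 44*t + 5)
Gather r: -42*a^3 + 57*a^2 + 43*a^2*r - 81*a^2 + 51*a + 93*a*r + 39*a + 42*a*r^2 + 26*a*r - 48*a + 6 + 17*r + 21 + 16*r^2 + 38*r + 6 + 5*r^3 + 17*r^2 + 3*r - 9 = -42*a^3 - 24*a^2 + 42*a + 5*r^3 + r^2*(42*a + 33) + r*(43*a^2 + 119*a + 58) + 24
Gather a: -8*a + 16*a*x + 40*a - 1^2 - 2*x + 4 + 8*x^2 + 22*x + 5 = a*(16*x + 32) + 8*x^2 + 20*x + 8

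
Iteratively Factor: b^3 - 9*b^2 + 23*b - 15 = (b - 1)*(b^2 - 8*b + 15) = (b - 3)*(b - 1)*(b - 5)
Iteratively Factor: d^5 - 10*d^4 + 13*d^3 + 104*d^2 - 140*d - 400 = (d + 2)*(d^4 - 12*d^3 + 37*d^2 + 30*d - 200) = (d - 4)*(d + 2)*(d^3 - 8*d^2 + 5*d + 50) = (d - 5)*(d - 4)*(d + 2)*(d^2 - 3*d - 10) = (d - 5)^2*(d - 4)*(d + 2)*(d + 2)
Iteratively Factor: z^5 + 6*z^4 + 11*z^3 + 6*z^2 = (z + 2)*(z^4 + 4*z^3 + 3*z^2) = z*(z + 2)*(z^3 + 4*z^2 + 3*z) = z*(z + 1)*(z + 2)*(z^2 + 3*z) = z*(z + 1)*(z + 2)*(z + 3)*(z)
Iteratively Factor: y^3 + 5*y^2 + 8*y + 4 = (y + 2)*(y^2 + 3*y + 2) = (y + 1)*(y + 2)*(y + 2)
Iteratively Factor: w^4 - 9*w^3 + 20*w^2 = (w)*(w^3 - 9*w^2 + 20*w) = w^2*(w^2 - 9*w + 20) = w^2*(w - 4)*(w - 5)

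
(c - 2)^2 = c^2 - 4*c + 4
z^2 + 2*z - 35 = (z - 5)*(z + 7)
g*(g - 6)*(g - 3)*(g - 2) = g^4 - 11*g^3 + 36*g^2 - 36*g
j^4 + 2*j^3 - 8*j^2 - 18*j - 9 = (j - 3)*(j + 1)^2*(j + 3)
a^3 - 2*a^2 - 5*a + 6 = (a - 3)*(a - 1)*(a + 2)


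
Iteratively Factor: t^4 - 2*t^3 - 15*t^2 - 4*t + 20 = (t - 1)*(t^3 - t^2 - 16*t - 20) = (t - 5)*(t - 1)*(t^2 + 4*t + 4) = (t - 5)*(t - 1)*(t + 2)*(t + 2)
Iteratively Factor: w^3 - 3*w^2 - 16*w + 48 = (w - 4)*(w^2 + w - 12) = (w - 4)*(w + 4)*(w - 3)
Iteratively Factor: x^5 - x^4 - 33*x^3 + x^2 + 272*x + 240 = (x + 4)*(x^4 - 5*x^3 - 13*x^2 + 53*x + 60) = (x - 4)*(x + 4)*(x^3 - x^2 - 17*x - 15) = (x - 5)*(x - 4)*(x + 4)*(x^2 + 4*x + 3) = (x - 5)*(x - 4)*(x + 3)*(x + 4)*(x + 1)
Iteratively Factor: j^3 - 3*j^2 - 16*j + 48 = (j - 4)*(j^2 + j - 12) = (j - 4)*(j - 3)*(j + 4)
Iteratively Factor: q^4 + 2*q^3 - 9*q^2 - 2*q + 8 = (q - 2)*(q^3 + 4*q^2 - q - 4) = (q - 2)*(q - 1)*(q^2 + 5*q + 4) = (q - 2)*(q - 1)*(q + 1)*(q + 4)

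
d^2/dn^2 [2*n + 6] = 0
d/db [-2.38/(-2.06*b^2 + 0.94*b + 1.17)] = (2.2372 - 9.8056*b)/(-2.06*b^2 + 0.94*b + 1.17)^2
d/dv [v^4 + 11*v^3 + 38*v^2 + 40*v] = 4*v^3 + 33*v^2 + 76*v + 40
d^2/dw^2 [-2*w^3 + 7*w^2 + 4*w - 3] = 14 - 12*w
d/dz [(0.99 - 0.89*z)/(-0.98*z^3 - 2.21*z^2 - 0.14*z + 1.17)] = (-1.7444*z^3 + 0.9437*z^2 + 4.3758*z - 0.9027)/(0.9604*z^6 + 4.3316*z^5 + 5.1585*z^4 - 1.6744*z^3 - 5.1518*z^2 - 0.3276*z + 1.3689)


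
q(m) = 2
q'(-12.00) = 0.00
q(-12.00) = 2.00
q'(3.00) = 0.00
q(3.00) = 2.00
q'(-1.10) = 0.00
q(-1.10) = 2.00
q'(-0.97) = 0.00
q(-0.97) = 2.00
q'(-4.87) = 0.00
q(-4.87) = 2.00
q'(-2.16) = 0.00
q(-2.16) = 2.00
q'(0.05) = 0.00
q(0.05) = 2.00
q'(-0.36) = 0.00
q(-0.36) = 2.00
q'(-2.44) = 0.00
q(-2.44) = 2.00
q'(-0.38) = 0.00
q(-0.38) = 2.00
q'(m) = 0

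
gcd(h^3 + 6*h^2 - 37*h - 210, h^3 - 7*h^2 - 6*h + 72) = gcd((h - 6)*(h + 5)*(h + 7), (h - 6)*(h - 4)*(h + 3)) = h - 6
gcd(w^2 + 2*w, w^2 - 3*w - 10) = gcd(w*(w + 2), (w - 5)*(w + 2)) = w + 2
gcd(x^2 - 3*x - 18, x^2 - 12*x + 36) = x - 6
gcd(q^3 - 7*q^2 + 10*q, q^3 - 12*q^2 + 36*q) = q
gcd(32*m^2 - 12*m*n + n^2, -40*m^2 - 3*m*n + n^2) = 8*m - n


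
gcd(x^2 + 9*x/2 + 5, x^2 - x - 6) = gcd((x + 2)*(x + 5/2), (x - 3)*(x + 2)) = x + 2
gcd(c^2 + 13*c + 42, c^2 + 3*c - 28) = c + 7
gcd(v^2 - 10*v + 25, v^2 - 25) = v - 5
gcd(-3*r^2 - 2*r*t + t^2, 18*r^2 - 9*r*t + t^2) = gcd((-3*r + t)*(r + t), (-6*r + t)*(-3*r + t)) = 3*r - t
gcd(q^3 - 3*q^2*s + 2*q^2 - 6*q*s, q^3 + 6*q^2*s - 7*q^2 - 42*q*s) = q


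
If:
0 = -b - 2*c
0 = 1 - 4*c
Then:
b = -1/2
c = 1/4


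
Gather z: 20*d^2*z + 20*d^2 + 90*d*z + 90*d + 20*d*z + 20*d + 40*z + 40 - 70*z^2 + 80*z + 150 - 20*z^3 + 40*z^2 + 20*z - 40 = 20*d^2 + 110*d - 20*z^3 - 30*z^2 + z*(20*d^2 + 110*d + 140) + 150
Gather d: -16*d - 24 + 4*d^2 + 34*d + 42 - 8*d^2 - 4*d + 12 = -4*d^2 + 14*d + 30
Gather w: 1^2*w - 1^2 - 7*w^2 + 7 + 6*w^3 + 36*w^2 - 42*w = 6*w^3 + 29*w^2 - 41*w + 6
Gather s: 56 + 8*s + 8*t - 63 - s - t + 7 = 7*s + 7*t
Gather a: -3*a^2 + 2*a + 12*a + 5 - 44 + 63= -3*a^2 + 14*a + 24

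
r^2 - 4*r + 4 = (r - 2)^2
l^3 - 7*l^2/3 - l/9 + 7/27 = (l - 7/3)*(l - 1/3)*(l + 1/3)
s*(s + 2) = s^2 + 2*s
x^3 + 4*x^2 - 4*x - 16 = (x - 2)*(x + 2)*(x + 4)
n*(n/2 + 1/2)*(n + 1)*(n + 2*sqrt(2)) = n^4/2 + n^3 + sqrt(2)*n^3 + n^2/2 + 2*sqrt(2)*n^2 + sqrt(2)*n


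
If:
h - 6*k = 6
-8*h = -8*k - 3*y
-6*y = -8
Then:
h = -3/5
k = -11/10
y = 4/3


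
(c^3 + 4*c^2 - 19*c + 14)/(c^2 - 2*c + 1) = (c^2 + 5*c - 14)/(c - 1)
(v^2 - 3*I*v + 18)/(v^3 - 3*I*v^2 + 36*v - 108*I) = (v + 3*I)/(v^2 + 3*I*v + 18)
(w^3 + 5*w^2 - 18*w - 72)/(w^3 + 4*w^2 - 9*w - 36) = (w^2 + 2*w - 24)/(w^2 + w - 12)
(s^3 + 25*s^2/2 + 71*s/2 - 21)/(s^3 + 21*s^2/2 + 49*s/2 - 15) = (s + 7)/(s + 5)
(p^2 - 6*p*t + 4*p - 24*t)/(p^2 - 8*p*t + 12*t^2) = (p + 4)/(p - 2*t)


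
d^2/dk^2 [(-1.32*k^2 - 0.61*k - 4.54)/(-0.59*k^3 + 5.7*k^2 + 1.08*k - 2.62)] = (0.918984*k^6 + 1.27404599999998*k^5 + 11.7025319999999*k^4 - 248.69136*k^3 + 974.632296*k^2 + 180.240288*k + 167.76576)/(0.205379*k^9 - 5.95251*k^8 + 56.379456*k^7 - 160.664694*k^6 - 156.069432*k^5 + 225.409176*k^4 + 107.662596*k^3 - 108.213336*k^2 - 22.240656*k + 17.984728)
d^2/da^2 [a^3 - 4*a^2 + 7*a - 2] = 6*a - 8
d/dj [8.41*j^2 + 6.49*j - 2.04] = 16.82*j + 6.49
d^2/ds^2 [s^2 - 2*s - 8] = 2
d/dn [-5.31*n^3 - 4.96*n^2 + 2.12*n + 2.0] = -15.93*n^2 - 9.92*n + 2.12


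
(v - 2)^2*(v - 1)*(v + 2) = v^4 - 3*v^3 - 2*v^2 + 12*v - 8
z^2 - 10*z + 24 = (z - 6)*(z - 4)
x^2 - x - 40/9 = (x - 8/3)*(x + 5/3)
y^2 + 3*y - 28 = (y - 4)*(y + 7)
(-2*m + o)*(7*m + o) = -14*m^2 + 5*m*o + o^2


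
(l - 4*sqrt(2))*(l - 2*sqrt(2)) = l^2 - 6*sqrt(2)*l + 16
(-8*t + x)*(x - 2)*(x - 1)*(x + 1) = -8*t*x^3 + 16*t*x^2 + 8*t*x - 16*t + x^4 - 2*x^3 - x^2 + 2*x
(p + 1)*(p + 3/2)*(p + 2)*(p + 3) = p^4 + 15*p^3/2 + 20*p^2 + 45*p/2 + 9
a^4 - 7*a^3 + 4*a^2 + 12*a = a*(a - 6)*(a - 2)*(a + 1)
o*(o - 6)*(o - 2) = o^3 - 8*o^2 + 12*o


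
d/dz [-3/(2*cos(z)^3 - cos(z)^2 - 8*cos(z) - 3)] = 6*(-3*cos(z)^2 + cos(z) + 4)*sin(z)/(-2*cos(z)^3 + cos(z)^2 + 8*cos(z) + 3)^2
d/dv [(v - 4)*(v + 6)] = 2*v + 2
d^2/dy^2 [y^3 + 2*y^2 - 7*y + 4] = 6*y + 4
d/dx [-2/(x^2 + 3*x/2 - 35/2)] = 4*(4*x + 3)/(2*x^2 + 3*x - 35)^2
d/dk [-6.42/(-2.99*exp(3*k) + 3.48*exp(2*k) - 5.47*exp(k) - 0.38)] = (-57.5874*exp(2*k) + 44.6832*exp(k) - 35.1174)*exp(k)/(2.99*exp(3*k) - 3.48*exp(2*k) + 5.47*exp(k) + 0.38)^2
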